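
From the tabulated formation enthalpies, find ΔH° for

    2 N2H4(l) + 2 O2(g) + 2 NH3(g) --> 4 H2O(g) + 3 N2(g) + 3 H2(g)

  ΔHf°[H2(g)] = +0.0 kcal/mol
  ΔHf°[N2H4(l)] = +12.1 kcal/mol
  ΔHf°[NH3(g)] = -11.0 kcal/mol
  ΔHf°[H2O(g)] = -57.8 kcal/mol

ΔH° = -233.4 kcal/mol

Products: 4·(-57.8) + 3·(+0.0) + 3·(+0.0) = -231.2
Reactants: 2·(+12.1) + 2·(+0.0) + 2·(-11.0) = +2.2
ΔH° = (-231.2) − (+2.2) = -233.4 kcal/mol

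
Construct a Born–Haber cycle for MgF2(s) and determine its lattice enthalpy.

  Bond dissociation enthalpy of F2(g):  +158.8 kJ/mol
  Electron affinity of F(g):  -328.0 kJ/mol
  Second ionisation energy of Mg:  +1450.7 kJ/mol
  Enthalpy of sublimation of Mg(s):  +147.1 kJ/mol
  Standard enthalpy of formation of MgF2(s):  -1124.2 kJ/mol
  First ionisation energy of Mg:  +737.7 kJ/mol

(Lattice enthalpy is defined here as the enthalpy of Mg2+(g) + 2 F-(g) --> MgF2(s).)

U = -2962.5 kJ/mol

ΔHf° = 1·ΔHsub + 1·(ΣIE) + 1·D(F2) + 2·EA + U
-1124.2 = 1·(+147.1) + 1·(+2188.4) + 1·(+158.8) + 2·(-328.0) + U
U = -1124.2 − (+1838.3) = -2962.5 kJ/mol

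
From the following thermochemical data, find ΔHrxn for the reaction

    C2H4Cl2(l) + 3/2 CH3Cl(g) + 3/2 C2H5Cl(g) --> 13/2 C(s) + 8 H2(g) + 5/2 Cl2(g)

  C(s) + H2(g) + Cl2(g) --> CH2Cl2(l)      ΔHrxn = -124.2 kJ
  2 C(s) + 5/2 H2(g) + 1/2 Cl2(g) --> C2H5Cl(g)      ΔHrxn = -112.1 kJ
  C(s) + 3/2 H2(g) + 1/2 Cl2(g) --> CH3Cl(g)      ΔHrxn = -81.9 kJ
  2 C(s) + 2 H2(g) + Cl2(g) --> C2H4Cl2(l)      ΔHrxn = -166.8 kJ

ΔHrxn = 457.8 kJ

equation 1: not needed (CH2Cl2(l) appears nowhere else).
equation 2 reversed and × 3/2 (C2H5Cl(g) must end up as a reactant; ×3/2 to match 3/2 C2H5Cl(g) in the target): (-3/2)·(-112.1) = +168.15 kJ
equation 3 reversed and × 3/2 (reverse to put CH3Cl(g) on the reactant side; scale by 3/2 for the 3/2 CH3Cl(g)): (-3/2)·(-81.9) = +122.85 kJ
equation 4 reversed (reverse to put C2H4Cl2(l) on the reactant side): +166.8 kJ
Summing the manipulated equations, ΔHrxn = (-3/2)·(-112.1) + (-3/2)·(-81.9) + (-1)·(-166.8) = 457.8 kJ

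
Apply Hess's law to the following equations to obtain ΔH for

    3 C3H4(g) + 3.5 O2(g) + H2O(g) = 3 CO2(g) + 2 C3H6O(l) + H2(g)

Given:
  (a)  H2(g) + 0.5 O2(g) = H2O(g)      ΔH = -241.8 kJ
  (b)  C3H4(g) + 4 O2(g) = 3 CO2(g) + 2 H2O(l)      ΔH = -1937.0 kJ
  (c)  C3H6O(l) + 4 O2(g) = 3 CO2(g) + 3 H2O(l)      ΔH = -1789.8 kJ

(a) reversed (H2O(g) must end up as a reactant): +241.8 kJ
(b) × 3 (×3 to match 3 C3H4(g) in the target): (3)·(-1937.0) = -5811.0 kJ
(c) reversed and × 2 (reverse to put C3H6O(l) on the product side; ×2 to match 2 C3H6O(l) in the target): (-2)·(-1789.8) = +3579.6 kJ
ΔH = (-1)·(-241.8) + (3)·(-1937.0) + (-2)·(-1789.8) = -1989.6 kJ

ΔH = -1989.6 kJ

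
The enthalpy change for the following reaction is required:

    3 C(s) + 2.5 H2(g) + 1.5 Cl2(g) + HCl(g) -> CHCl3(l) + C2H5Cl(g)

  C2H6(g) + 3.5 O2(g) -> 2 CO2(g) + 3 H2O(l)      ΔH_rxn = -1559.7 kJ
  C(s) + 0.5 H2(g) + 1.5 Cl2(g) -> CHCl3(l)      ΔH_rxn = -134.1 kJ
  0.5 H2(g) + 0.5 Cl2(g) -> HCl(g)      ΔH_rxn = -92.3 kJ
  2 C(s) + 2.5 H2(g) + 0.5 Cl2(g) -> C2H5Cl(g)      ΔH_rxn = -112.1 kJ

equation 1: not needed (H2O(l) appears nowhere else).
equation 2 as written (CHCl3(l) already on the product side): -134.1 kJ
equation 3 reversed (HCl(g) must end up as a reactant): +92.3 kJ
equation 4 as written (C2H5Cl(g) already on the product side): -112.1 kJ
By Hess's law, ΔH_rxn = (1)·(-134.1) + (-1)·(-92.3) + (1)·(-112.1) = -153.9 kJ

ΔH_rxn = -153.9 kJ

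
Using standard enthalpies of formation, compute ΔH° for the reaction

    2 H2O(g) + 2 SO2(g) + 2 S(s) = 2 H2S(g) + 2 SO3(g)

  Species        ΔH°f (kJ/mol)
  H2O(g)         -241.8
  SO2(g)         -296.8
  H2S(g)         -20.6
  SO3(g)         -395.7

ΔH° = 244.6 kJ/mol

ΔH°rxn = Σ nΔHf°(products) − Σ nΔHf°(reactants).
Products: 2·(-20.6) + 2·(-395.7) = -832.6
Reactants: 2·(-241.8) + 2·(-296.8) + 2·(+0.0) = -1077.2
ΔH° = (-832.6) − (-1077.2) = 244.6 kJ/mol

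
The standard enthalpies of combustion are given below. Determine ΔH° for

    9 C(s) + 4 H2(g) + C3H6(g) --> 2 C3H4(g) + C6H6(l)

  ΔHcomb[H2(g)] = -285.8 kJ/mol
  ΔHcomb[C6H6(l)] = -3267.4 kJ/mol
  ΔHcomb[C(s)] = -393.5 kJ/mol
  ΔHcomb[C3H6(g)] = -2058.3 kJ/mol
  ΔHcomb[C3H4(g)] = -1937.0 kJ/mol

With combustion enthalpies, reactants minus products:
= [9·(-393.5) + 4·(-285.8) + 1·(-2058.3)] − [2·(-1937.0) + 1·(-3267.4)]
= 398.4 kJ/mol

ΔH° = 398.4 kJ/mol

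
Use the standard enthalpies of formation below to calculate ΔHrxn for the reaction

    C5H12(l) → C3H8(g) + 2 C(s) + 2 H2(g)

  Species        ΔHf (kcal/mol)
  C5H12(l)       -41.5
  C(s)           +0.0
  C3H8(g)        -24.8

ΔHrxn = 16.7 kcal/mol

Products: 1·(-24.8) + 2·(+0.0) + 2·(+0.0) = -24.8
Reactants: 1·(-41.5) = -41.5
ΔHrxn = (-24.8) − (-41.5) = 16.7 kcal/mol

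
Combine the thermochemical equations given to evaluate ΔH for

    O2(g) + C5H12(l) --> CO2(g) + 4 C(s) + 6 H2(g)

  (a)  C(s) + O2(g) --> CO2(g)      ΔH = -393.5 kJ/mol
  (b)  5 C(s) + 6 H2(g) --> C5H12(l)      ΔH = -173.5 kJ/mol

ΔH = -220.0 kJ/mol

(a) as written: -393.5 kJ/mol
(b) reversed: +173.5 kJ/mol
Combining the equations, ΔH = (1)·(-393.5) + (-1)·(-173.5) = -220.0 kJ/mol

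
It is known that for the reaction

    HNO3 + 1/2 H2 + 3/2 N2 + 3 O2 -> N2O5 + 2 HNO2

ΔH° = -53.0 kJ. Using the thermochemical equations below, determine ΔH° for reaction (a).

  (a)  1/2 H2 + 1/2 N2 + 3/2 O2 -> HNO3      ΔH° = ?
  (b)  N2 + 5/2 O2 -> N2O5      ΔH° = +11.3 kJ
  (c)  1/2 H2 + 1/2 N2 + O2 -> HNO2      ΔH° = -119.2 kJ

ΔH° = -174.1 kJ

(a) reversed (reverse to put HNO3 on the reactant side): contributes −x
(b) as written (N2O5 already on the product side): +11.3 kJ
(c) × 2 (scale by 2 for the 2 HNO2): (2)·(-119.2) = -238.4 kJ
-53.0 = (+11.3) + (-238.4) − x
x = (-53.0 − (-227.1)) / (-1) = -174.1 kJ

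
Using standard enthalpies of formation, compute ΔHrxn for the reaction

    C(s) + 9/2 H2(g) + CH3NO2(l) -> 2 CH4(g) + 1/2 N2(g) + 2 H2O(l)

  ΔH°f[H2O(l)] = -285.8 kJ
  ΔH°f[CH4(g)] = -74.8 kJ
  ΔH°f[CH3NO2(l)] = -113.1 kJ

ΔHrxn = -608.1 kJ

ΔH°rxn = Σ nΔHf°(products) − Σ nΔHf°(reactants).
Products: 2·(-74.8) + 1/2·(+0.0) + 2·(-285.8) = -721.2
Reactants: 1·(+0.0) + 9/2·(+0.0) + 1·(-113.1) = -113.1
ΔHrxn = (-721.2) − (-113.1) = -608.1 kJ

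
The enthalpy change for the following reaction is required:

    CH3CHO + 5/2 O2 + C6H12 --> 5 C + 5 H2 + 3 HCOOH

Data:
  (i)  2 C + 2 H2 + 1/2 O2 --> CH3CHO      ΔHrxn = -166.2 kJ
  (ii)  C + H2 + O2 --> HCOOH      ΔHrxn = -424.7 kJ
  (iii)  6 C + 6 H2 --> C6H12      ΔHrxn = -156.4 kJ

(i) reversed (CH3CHO must end up as a reactant): +166.2 kJ
(ii) × 3 (scale by 3 for the 3 HCOOH): (3)·(-424.7) = -1274.1 kJ
(iii) reversed (reverse to put C6H12 on the reactant side): +156.4 kJ
Summing the manipulated equations, ΔHrxn = (+166.2) + (-1274.1) + (+156.4) = -951.5 kJ

ΔHrxn = -951.5 kJ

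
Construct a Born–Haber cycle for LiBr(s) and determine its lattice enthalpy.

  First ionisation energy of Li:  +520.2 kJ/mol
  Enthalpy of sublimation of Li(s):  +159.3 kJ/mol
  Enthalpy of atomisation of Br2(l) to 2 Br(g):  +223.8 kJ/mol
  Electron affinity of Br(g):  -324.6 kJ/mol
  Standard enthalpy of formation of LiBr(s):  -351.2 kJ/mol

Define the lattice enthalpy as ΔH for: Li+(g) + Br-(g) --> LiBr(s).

ΔHf° = 1·ΔHsub + 1·(ΣIE) + 1/2·D(Br2) + 1·EA + U
-351.2 = 1·(+159.3) + 1·(+520.2) + 1/2·(+223.8) + 1·(-324.6) + U
U = -351.2 − (+466.8) = -818.0 kJ/mol

U = -818.0 kJ/mol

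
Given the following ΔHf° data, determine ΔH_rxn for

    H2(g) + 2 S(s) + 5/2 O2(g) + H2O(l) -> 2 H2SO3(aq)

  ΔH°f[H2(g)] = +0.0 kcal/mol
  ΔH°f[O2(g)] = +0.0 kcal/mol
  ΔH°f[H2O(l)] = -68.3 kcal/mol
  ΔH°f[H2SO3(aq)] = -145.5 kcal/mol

ΔH°rxn = Σ nΔHf°(products) − Σ nΔHf°(reactants).
Products: 2·(-145.5) = -291.0
Reactants: 1·(+0.0) + 2·(+0.0) + 5/2·(+0.0) + 1·(-68.3) = -68.3
ΔH_rxn = (-291.0) − (-68.3) = -222.7 kcal/mol

ΔH_rxn = -222.7 kcal/mol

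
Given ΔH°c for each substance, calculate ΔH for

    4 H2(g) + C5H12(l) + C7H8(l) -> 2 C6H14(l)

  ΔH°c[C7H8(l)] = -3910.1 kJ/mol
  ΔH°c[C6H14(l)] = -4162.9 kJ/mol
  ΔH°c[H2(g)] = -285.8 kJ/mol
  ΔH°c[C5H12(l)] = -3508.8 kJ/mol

ΔH = -236.3 kJ/mol

Using ΔH = Σ nΔHc°(reactants) − Σ nΔHc°(products):
= [4·(-285.8) + 1·(-3508.8) + 1·(-3910.1)] − [2·(-4162.9)]
= -236.3 kJ/mol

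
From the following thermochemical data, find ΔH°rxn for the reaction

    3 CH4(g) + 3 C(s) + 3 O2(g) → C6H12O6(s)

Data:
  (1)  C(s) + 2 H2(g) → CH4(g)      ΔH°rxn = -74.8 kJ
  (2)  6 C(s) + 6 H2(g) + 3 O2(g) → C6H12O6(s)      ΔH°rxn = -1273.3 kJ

(1) reversed and × 3: (-3)·(-74.8) = +224.4 kJ
(2) as written: -1273.3 kJ
ΔH°rxn = (+224.4) + (-1273.3) = -1048.9 kJ

ΔH°rxn = -1048.9 kJ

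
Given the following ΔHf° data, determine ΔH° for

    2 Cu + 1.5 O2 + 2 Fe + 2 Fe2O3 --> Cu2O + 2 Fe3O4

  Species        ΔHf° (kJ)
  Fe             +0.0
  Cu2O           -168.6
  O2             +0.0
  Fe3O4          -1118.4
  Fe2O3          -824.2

Products: 1·(-168.6) + 2·(-1118.4) = -2405.4
Reactants: 2·(+0.0) + 3/2·(+0.0) + 2·(+0.0) + 2·(-824.2) = -1648.4
ΔH° = (-2405.4) − (-1648.4) = -757.0 kJ

ΔH° = -757.0 kJ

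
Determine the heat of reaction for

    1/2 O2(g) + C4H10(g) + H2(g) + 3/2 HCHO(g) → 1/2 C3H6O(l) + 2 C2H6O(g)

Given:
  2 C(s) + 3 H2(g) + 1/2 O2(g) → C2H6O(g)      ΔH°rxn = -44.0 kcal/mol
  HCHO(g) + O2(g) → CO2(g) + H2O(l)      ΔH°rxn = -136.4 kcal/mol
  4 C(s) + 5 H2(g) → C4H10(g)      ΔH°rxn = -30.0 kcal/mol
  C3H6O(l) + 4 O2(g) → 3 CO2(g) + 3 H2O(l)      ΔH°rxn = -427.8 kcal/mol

ΔH°rxn = -48.7 kcal/mol

equation 1 × 2 (×2 to match 2 C2H6O(g) in the target): (2)·(-44.0) = -88.0 kcal/mol
equation 2 × 3/2 (×3/2 to match 3/2 HCHO(g) in the target): (3/2)·(-136.4) = -204.6 kcal/mol
equation 3 reversed (C4H10(g) must end up as a reactant): +30.0 kcal/mol
equation 4 reversed and × 1/2 (reverse to put C3H6O(l) on the product side; ×1/2 to match 1/2 C3H6O(l) in the target): (-1/2)·(-427.8) = +213.9 kcal/mol
ΔH°rxn = (-88.0) + (-204.6) + (+30.0) + (+213.9) = -48.7 kcal/mol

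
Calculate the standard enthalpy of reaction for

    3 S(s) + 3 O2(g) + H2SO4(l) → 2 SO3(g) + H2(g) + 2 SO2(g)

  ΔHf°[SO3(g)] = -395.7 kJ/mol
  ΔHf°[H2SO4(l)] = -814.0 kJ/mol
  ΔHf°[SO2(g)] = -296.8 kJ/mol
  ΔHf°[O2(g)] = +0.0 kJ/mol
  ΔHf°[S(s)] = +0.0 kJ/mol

Products: 2·(-395.7) + 1·(+0.0) + 2·(-296.8) = -1385.0
Reactants: 3·(+0.0) + 3·(+0.0) + 1·(-814.0) = -814.0
ΔH°rxn = (-1385.0) − (-814.0) = -571.0 kJ/mol

ΔH°rxn = -571.0 kJ/mol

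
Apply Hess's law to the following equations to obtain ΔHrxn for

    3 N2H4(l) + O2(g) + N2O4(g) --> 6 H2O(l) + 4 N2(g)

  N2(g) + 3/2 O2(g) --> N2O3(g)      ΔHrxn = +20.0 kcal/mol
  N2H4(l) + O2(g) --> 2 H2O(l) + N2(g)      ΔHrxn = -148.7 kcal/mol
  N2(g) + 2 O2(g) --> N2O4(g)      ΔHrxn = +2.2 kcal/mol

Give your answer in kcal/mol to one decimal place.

ΔHrxn = -448.3 kcal/mol

equation 1: not needed (N2O3(g) appears nowhere else).
equation 2 × 3 (scale by 3 for the 3 N2H4(l)): (3)·(-148.7) = -446.1 kcal/mol
equation 3 reversed (N2O4(g) must end up as a reactant): -2.2 kcal/mol
By Hess's law, ΔHrxn = (3)·(-148.7) + (-1)·(+2.2) = -448.3 kcal/mol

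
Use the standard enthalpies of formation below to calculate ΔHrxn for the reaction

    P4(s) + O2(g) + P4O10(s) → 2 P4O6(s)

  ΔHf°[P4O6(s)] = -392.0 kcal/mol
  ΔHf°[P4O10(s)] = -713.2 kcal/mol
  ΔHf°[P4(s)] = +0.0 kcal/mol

ΔH°rxn = Σ nΔHf°(products) − Σ nΔHf°(reactants).
Products: 2·(-392.0) = -784.0
Reactants: 1·(+0.0) + 1·(+0.0) + 1·(-713.2) = -713.2
ΔHrxn = (-784.0) − (-713.2) = -70.8 kcal/mol

ΔHrxn = -70.8 kcal/mol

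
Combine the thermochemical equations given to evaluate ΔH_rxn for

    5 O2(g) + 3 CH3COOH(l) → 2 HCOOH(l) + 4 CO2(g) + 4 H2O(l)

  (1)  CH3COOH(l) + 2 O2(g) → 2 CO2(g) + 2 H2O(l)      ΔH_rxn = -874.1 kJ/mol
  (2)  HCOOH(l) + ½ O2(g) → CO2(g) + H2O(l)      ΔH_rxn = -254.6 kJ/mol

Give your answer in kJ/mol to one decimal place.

(1) × 3 (×3 to match 3 CH3COOH(l) in the target): (3)·(-874.1) = -2622.3 kJ/mol
(2) reversed and × 2 (HCOOH(l) must end up as a product; ×2 to match 2 HCOOH(l) in the target): (-2)·(-254.6) = +509.2 kJ/mol
By Hess's law, ΔH_rxn = (3)·(-874.1) + (-2)·(-254.6) = -2113.1 kJ/mol

ΔH_rxn = -2113.1 kJ/mol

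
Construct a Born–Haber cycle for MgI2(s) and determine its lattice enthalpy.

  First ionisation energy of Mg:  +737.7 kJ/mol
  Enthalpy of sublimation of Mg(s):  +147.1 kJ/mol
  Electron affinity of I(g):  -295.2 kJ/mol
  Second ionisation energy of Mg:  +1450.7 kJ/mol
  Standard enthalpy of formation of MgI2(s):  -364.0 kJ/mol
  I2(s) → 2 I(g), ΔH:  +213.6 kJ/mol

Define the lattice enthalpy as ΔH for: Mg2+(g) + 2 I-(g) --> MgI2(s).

U = -2322.7 kJ/mol

ΔHf° = 1·ΔHsub + 1·(ΣIE) + 1·D(I2) + 2·EA + U
-364.0 = 1·(+147.1) + 1·(+2188.4) + 1·(+213.6) + 2·(-295.2) + U
U = -364.0 − (+1958.7) = -2322.7 kJ/mol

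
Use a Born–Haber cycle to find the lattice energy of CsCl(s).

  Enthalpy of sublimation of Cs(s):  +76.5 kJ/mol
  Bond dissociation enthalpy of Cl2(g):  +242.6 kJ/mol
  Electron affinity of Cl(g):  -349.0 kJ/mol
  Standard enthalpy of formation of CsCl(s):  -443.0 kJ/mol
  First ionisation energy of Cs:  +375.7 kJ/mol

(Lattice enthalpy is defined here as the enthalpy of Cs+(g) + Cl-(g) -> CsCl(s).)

U = -667.5 kJ/mol

ΔHf° = 1·ΔHsub + 1·(ΣIE) + 1/2·D(Cl2) + 1·EA + U
-443.0 = 1·(+76.5) + 1·(+375.7) + 1/2·(+242.6) + 1·(-349.0) + U
U = -443.0 − (+224.5) = -667.5 kJ/mol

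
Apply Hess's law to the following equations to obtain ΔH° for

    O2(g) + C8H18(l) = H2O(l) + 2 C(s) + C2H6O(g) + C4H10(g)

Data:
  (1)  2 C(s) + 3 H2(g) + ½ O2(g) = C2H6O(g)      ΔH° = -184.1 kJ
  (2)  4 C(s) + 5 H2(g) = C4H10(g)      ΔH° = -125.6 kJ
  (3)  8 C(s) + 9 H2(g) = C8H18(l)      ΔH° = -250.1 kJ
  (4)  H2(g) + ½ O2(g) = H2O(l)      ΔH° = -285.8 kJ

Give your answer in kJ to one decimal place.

ΔH° = -345.4 kJ

(1) as written (C2H6O(g) already on the product side): -184.1 kJ
(2) as written (C4H10(g) already on the product side): -125.6 kJ
(3) reversed (reverse to put C8H18(l) on the reactant side): +250.1 kJ
(4) as written (H2O(l) already on the product side): -285.8 kJ
ΔH° = (-184.1) + (-125.6) + (+250.1) + (-285.8) = -345.4 kJ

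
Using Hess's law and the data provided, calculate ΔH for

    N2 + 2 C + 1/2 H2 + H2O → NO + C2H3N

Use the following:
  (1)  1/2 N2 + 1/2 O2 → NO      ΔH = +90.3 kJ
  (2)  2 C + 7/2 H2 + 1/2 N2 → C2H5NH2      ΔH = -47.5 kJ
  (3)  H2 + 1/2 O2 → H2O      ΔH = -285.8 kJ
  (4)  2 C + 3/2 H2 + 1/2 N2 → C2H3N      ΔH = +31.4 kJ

ΔH = 407.5 kJ

(1) as written (NO already on the product side): +90.3 kJ
(2): not needed (C2H5NH2 appears nowhere else).
(3) reversed (reverse to put H2O on the reactant side): +285.8 kJ
(4) as written (C2H3N already on the product side): +31.4 kJ
By Hess's law, ΔH = (+90.3) + (+285.8) + (+31.4) = 407.5 kJ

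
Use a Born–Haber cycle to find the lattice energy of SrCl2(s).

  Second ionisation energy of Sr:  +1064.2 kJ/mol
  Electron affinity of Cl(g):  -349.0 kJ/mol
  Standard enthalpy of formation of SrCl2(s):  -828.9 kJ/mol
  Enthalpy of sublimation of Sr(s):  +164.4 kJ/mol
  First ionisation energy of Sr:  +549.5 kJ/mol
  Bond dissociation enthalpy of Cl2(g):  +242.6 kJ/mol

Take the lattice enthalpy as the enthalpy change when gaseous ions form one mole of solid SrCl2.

U = -2151.6 kJ/mol

ΔHf° = 1·ΔHsub + 1·(ΣIE) + 1·D(Cl2) + 2·EA + U
-828.9 = 1·(+164.4) + 1·(+1613.7) + 1·(+242.6) + 2·(-349.0) + U
U = -828.9 − (+1322.7) = -2151.6 kJ/mol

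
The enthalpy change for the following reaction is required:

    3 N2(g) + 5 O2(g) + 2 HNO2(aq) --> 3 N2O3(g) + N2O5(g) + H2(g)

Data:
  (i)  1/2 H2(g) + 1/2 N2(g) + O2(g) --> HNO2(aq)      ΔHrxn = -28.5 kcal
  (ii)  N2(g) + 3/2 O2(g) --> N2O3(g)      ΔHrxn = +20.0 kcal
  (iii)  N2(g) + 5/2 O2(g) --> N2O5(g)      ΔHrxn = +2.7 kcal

(i) reversed and × 2: (-2)·(-28.5) = +57.0 kcal
(ii) × 3: (3)·(+20.0) = +60.0 kcal
(iii) as written: +2.7 kcal
ΔHrxn = (+57.0) + (+60.0) + (+2.7) = 119.7 kcal

ΔHrxn = 119.7 kcal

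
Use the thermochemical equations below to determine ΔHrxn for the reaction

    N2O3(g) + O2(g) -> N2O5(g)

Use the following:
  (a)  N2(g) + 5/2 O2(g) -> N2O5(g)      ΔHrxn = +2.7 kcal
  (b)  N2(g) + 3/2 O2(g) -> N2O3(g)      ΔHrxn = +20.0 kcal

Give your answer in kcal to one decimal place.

(a) as written: +2.7 kcal
(b) reversed: -20.0 kcal
Combining the equations, ΔHrxn = (+2.7) + (-20.0) = -17.3 kcal

ΔHrxn = -17.3 kcal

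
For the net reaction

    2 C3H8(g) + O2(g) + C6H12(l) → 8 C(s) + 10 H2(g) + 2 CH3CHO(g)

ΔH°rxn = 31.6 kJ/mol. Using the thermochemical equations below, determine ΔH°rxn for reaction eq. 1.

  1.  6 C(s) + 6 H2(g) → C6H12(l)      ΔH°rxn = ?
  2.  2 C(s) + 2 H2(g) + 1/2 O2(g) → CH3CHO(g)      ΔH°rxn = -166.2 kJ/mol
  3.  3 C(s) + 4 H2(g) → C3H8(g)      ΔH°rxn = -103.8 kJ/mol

eq. 1 reversed: contributes −x
eq. 2 × 2: (2)·(-166.2) = -332.4 kJ/mol
eq. 3 reversed and × 2: (-2)·(-103.8) = +207.6 kJ/mol
+31.6 = (-332.4) + (+207.6) − x
x = (+31.6 − (-124.8)) / (-1) = -156.4 kJ/mol

ΔH°rxn = -156.4 kJ/mol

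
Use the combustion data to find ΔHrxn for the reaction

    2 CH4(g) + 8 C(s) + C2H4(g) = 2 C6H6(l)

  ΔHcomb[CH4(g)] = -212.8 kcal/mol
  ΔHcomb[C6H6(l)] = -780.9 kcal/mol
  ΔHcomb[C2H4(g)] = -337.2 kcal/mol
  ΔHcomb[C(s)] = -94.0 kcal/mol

ΔHrxn = 47.0 kcal/mol

Using ΔH = Σ nΔHc°(reactants) − Σ nΔHc°(products):
= [2·(-212.8) + 8·(-94.0) + 1·(-337.2)] − [2·(-780.9)]
= 47.0 kcal/mol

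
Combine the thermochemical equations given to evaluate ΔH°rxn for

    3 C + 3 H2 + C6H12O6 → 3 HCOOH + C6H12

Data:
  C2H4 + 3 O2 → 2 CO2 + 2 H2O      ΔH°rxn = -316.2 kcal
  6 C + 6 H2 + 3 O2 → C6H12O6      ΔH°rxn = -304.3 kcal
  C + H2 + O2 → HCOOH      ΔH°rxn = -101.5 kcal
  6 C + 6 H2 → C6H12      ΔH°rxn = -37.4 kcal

ΔH°rxn = -37.6 kcal

equation 1: not needed.
equation 2 reversed: +304.3 kcal
equation 3 × 3: (3)·(-101.5) = -304.5 kcal
equation 4 as written: -37.4 kcal
ΔH°rxn = (-1)·(-304.3) + (3)·(-101.5) + (1)·(-37.4) = -37.6 kcal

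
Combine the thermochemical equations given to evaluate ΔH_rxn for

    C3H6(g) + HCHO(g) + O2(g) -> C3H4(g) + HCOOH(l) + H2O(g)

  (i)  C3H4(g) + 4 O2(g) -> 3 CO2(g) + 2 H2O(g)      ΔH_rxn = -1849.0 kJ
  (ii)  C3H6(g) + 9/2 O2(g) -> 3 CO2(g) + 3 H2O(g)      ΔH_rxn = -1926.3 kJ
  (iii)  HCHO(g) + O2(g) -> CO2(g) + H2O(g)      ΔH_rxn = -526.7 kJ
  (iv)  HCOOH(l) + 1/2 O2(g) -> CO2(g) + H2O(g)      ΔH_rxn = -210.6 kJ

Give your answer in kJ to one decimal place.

ΔH_rxn = -393.4 kJ

(i) reversed (reverse to put C3H4(g) on the product side): +1849.0 kJ
(ii) as written (C3H6(g) already on the reactant side): -1926.3 kJ
(iii) as written (HCHO(g) already on the reactant side): -526.7 kJ
(iv) reversed (reverse to put HCOOH(l) on the product side): +210.6 kJ
By Hess's law, ΔH_rxn = (-1)·(-1849.0) + (1)·(-1926.3) + (1)·(-526.7) + (-1)·(-210.6) = -393.4 kJ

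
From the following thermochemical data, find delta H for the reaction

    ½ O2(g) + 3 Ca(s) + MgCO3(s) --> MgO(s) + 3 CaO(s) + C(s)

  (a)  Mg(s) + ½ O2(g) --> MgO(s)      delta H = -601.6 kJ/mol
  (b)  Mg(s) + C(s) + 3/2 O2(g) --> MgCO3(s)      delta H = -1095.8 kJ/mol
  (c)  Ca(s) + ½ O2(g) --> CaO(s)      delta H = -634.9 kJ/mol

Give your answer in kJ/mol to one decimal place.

delta H = -1410.5 kJ/mol

(a) as written (MgO(s) already on the product side): -601.6 kJ/mol
(b) reversed (MgCO3(s) must end up as a reactant): +1095.8 kJ/mol
(c) × 3 (×3 to match 3 CaO(s) in the target): (3)·(-634.9) = -1904.7 kJ/mol
Since enthalpy is a state function, delta H = (-601.6) + (+1095.8) + (-1904.7) = -1410.5 kJ/mol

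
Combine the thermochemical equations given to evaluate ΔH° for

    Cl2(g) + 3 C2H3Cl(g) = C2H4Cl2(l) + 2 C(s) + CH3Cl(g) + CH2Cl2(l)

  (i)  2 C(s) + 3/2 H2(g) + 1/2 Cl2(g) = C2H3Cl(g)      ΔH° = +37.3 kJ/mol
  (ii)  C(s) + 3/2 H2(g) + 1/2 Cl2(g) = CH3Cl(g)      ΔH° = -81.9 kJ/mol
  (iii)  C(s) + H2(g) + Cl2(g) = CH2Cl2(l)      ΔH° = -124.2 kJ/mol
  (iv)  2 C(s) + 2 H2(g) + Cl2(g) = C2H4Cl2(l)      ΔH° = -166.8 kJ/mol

(i) reversed and × 3 (C2H3Cl(g) must end up as a reactant; scale by 3 for the 3 C2H3Cl(g)): (-3)·(+37.3) = -111.9 kJ/mol
(ii) as written (CH3Cl(g) already on the product side): -81.9 kJ/mol
(iii) as written (CH2Cl2(l) already on the product side): -124.2 kJ/mol
(iv) as written (C2H4Cl2(l) already on the product side): -166.8 kJ/mol
ΔH° = (-111.9) + (-81.9) + (-124.2) + (-166.8) = -484.8 kJ/mol

ΔH° = -484.8 kJ/mol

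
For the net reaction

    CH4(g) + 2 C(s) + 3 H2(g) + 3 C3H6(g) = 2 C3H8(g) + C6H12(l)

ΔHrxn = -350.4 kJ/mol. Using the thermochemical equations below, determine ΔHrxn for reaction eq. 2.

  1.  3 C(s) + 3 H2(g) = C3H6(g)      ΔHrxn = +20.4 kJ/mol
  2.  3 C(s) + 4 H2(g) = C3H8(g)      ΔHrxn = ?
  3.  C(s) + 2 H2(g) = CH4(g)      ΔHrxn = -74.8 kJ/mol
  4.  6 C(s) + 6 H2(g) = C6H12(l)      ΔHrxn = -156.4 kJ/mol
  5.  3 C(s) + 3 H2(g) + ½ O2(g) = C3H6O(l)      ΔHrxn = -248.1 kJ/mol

eq. 1 reversed and × 3 (C3H6(g) must end up as a reactant; ×3 to match 3 C3H6(g) in the target): (-3)·(+20.4) = -61.2 kJ/mol
eq. 2 × 2 (×2 to match 2 C3H8(g) in the target): contributes 2·x
eq. 3 reversed (CH4(g) must end up as a reactant): +74.8 kJ/mol
eq. 4 as written (C6H12(l) already on the product side): -156.4 kJ/mol
eq. 5: not needed (C3H6O(l) appears nowhere else).
-350.4 = (-61.2) + (+74.8) + (-156.4) + 2·x
x = (-350.4 − (-142.8)) / (2) = -103.8 kJ/mol

ΔHrxn = -103.8 kJ/mol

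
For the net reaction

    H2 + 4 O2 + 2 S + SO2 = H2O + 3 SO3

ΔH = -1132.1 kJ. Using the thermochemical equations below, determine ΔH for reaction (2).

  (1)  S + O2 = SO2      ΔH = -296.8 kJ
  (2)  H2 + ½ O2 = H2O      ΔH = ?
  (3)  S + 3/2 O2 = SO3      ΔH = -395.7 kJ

(1) reversed (SO2 must end up as a reactant): +296.8 kJ
(2) as written (H2O already on the product side): contributes x
(3) × 3 (scale by 3 for the 3 SO3): (3)·(-395.7) = -1187.1 kJ
-1132.1 = (+296.8) + (-1187.1) + x
x = (-1132.1 − (-890.3)) / (1) = -241.8 kJ

ΔH = -241.8 kJ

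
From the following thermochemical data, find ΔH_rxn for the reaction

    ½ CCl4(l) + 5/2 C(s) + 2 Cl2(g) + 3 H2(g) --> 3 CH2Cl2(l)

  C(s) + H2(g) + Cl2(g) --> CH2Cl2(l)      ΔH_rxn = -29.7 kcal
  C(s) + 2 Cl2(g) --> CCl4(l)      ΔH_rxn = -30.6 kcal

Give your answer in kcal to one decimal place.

equation 1 × 3: (3)·(-29.7) = -89.1 kcal
equation 2 reversed and × 1/2: (-1/2)·(-30.6) = +15.3 kcal
By Hess's law, ΔH_rxn = (3)·(-29.7) + (-1/2)·(-30.6) = -73.8 kcal

ΔH_rxn = -73.8 kcal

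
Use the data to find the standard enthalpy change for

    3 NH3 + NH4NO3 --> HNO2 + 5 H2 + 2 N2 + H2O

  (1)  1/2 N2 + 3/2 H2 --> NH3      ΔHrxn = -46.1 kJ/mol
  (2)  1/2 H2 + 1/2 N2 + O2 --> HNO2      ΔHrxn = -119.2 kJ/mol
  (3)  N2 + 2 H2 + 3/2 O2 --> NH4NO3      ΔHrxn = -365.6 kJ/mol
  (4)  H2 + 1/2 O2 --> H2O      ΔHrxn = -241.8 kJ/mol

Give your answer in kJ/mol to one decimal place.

ΔHrxn = 142.9 kJ/mol

(1) reversed and × 3 (NH3 must end up as a reactant; scale by 3 for the 3 NH3): (-3)·(-46.1) = +138.3 kJ/mol
(2) as written (HNO2 already on the product side): -119.2 kJ/mol
(3) reversed (NH4NO3 must end up as a reactant): +365.6 kJ/mol
(4) as written (H2O already on the product side): -241.8 kJ/mol
By Hess's law, ΔHrxn = (-3)·(-46.1) + (1)·(-119.2) + (-1)·(-365.6) + (1)·(-241.8) = 142.9 kJ/mol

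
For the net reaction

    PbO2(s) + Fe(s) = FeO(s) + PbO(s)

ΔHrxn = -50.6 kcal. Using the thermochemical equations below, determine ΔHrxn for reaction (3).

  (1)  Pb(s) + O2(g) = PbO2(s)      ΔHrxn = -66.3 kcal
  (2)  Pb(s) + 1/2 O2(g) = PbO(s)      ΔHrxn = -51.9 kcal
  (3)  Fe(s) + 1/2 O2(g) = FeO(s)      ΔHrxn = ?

ΔHrxn = -65.0 kcal

(1) reversed: +66.3 kcal
(2) as written: -51.9 kcal
(3) as written: contributes x
-50.6 = (+66.3) + (-51.9) + x
x = (-50.6 − (+14.4)) / (1) = -65.0 kcal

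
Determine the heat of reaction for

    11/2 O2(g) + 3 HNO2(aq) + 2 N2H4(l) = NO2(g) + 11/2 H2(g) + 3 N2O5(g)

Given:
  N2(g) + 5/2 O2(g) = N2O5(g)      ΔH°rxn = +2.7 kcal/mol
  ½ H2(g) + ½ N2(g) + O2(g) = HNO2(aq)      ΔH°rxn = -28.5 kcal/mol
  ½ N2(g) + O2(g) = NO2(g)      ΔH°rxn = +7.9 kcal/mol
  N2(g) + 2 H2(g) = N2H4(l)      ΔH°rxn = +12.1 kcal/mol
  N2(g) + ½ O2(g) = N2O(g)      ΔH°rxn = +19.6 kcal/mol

ΔH°rxn = 77.3 kcal/mol

equation 1 × 3: (3)·(+2.7) = +8.1 kcal/mol
equation 2 reversed and × 3: (-3)·(-28.5) = +85.5 kcal/mol
equation 3 as written: +7.9 kcal/mol
equation 4 reversed and × 2: (-2)·(+12.1) = -24.2 kcal/mol
equation 5: not needed.
Since enthalpy is a state function, ΔH°rxn = (+8.1) + (+85.5) + (+7.9) + (-24.2) = 77.3 kcal/mol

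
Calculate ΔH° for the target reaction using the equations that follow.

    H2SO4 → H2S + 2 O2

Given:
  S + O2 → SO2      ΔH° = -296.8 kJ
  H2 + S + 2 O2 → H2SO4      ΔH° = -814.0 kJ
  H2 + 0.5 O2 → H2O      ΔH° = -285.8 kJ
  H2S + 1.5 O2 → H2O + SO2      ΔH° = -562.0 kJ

ΔH° = 793.4 kJ

equation 1 as written: -296.8 kJ
equation 2 reversed (reverse to put H2SO4 on the reactant side): +814.0 kJ
equation 3 as written: -285.8 kJ
equation 4 reversed (reverse to put H2S on the product side): +562.0 kJ
Since enthalpy is a state function, ΔH° = (-296.8) + (+814.0) + (-285.8) + (+562.0) = 793.4 kJ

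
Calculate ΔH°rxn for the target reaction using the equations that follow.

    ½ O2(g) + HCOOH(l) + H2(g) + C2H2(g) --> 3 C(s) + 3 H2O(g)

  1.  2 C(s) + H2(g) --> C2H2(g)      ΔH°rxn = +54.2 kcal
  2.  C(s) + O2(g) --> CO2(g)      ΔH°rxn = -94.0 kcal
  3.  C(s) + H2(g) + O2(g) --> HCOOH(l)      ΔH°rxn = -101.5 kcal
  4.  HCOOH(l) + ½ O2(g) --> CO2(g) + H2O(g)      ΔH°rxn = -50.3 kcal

ΔH°rxn = -126.1 kcal

eq. 1 reversed (C2H2(g) must end up as a reactant): -54.2 kcal
eq. 2 reversed and × 3: (-3)·(-94.0) = +282.0 kcal
eq. 3 × 2: (2)·(-101.5) = -203.0 kcal
eq. 4 × 3 (scale by 3 for the 3 H2O(g)): (3)·(-50.3) = -150.9 kcal
ΔH°rxn = (-1)·(+54.2) + (-3)·(-94.0) + (2)·(-101.5) + (3)·(-50.3) = -126.1 kcal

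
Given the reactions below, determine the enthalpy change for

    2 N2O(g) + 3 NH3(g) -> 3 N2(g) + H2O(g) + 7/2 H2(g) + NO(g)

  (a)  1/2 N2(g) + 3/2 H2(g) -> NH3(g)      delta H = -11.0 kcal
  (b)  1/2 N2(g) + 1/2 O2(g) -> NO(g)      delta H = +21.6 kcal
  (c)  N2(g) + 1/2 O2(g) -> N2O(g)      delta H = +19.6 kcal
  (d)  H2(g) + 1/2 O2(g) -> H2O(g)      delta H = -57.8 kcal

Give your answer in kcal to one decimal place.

(a) reversed and × 3: (-3)·(-11.0) = +33.0 kcal
(b) as written: +21.6 kcal
(c) reversed and × 2: (-2)·(+19.6) = -39.2 kcal
(d) as written: -57.8 kcal
By Hess's law, delta H = (-3)·(-11.0) + (1)·(+21.6) + (-2)·(+19.6) + (1)·(-57.8) = -42.4 kcal

delta H = -42.4 kcal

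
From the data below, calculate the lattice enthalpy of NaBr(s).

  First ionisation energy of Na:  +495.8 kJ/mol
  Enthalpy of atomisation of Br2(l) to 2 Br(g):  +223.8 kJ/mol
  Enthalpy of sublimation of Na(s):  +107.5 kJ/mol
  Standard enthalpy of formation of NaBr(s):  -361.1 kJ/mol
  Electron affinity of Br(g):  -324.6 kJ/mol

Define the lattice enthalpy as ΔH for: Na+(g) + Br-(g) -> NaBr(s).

U = -751.7 kJ/mol

ΔHf° = 1·ΔHsub + 1·(ΣIE) + 1/2·D(Br2) + 1·EA + U
-361.1 = 1·(+107.5) + 1·(+495.8) + 1/2·(+223.8) + 1·(-324.6) + U
U = -361.1 − (+390.6) = -751.7 kJ/mol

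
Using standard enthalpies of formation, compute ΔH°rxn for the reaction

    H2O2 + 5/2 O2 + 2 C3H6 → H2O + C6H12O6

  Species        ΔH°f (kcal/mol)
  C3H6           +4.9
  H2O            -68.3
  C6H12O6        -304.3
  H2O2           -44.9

Products: 1·(-68.3) + 1·(-304.3) = -372.6
Reactants: 1·(-44.9) + 5/2·(+0.0) + 2·(+4.9) = -35.1
ΔH°rxn = (-372.6) − (-35.1) = -337.5 kcal/mol

ΔH°rxn = -337.5 kcal/mol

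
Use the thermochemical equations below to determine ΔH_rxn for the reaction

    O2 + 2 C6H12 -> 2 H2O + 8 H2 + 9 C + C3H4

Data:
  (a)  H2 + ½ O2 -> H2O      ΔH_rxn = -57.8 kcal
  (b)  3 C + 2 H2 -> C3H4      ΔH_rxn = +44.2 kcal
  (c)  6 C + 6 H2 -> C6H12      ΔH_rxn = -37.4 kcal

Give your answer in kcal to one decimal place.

(a) × 2 (×2 to match 2 H2O in the target): (2)·(-57.8) = -115.6 kcal
(b) as written (C3H4 already on the product side): +44.2 kcal
(c) reversed and × 2 (reverse to put C6H12 on the reactant side; scale by 2 for the 2 C6H12): (-2)·(-37.4) = +74.8 kcal
ΔH_rxn = (-115.6) + (+44.2) + (+74.8) = 3.4 kcal

ΔH_rxn = 3.4 kcal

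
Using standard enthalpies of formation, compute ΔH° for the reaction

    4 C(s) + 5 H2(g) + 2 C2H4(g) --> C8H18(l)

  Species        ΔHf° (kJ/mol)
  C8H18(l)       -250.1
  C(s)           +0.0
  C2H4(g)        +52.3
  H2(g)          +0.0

ΔH° = -354.7 kJ/mol

Products: 1·(-250.1) = -250.1
Reactants: 4·(+0.0) + 5·(+0.0) + 2·(+52.3) = +104.6
ΔH° = (-250.1) − (+104.6) = -354.7 kJ/mol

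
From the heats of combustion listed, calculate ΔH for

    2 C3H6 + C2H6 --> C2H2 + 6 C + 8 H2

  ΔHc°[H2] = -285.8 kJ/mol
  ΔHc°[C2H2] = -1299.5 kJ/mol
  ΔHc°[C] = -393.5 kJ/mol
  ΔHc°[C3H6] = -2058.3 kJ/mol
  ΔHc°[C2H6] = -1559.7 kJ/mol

ΔH = 270.6 kJ/mol

Using ΔH = Σ nΔHc°(reactants) − Σ nΔHc°(products):
= [2·(-2058.3) + 1·(-1559.7)] − [1·(-1299.5) + 6·(-393.5) + 8·(-285.8)]
= 270.6 kJ/mol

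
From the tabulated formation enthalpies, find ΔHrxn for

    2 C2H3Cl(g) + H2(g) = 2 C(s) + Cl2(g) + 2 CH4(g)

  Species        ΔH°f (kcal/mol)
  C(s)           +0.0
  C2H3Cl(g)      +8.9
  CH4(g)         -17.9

Products: 2·(+0.0) + 1·(+0.0) + 2·(-17.9) = -35.8
Reactants: 2·(+8.9) + 1·(+0.0) = +17.8
ΔHrxn = (-35.8) − (+17.8) = -53.6 kcal/mol

ΔHrxn = -53.6 kcal/mol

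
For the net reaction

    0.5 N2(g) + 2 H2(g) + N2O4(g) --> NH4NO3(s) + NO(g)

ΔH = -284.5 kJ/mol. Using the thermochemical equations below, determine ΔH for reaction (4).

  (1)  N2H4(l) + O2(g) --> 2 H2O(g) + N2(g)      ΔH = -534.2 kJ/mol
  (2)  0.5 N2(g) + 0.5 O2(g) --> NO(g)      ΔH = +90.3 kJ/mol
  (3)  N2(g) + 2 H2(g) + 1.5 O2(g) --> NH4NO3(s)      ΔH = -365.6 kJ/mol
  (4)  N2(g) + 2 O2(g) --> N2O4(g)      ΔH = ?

ΔH = 9.2 kJ/mol

(1): not needed (H2O(g) appears nowhere else).
(2) as written (NO(g) already on the product side): +90.3 kJ/mol
(3) as written (NH4NO3(s) already on the product side): -365.6 kJ/mol
(4) reversed (reverse to put N2O4(g) on the reactant side): contributes −x
-284.5 = (+90.3) + (-365.6) − x
x = (-284.5 − (-275.3)) / (-1) = 9.2 kJ/mol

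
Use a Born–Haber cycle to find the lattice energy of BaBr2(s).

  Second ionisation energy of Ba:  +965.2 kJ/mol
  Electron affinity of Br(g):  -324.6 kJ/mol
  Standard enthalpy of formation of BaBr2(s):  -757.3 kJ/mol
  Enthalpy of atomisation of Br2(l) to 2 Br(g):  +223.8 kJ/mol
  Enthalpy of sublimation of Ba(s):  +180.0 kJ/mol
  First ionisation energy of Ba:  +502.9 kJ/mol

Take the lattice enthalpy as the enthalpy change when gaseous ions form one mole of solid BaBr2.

ΔHf° = 1·ΔHsub + 1·(ΣIE) + 1·D(Br2) + 2·EA + U
-757.3 = 1·(+180.0) + 1·(+1468.1) + 1·(+223.8) + 2·(-324.6) + U
U = -757.3 − (+1222.7) = -1980.0 kJ/mol

U = -1980.0 kJ/mol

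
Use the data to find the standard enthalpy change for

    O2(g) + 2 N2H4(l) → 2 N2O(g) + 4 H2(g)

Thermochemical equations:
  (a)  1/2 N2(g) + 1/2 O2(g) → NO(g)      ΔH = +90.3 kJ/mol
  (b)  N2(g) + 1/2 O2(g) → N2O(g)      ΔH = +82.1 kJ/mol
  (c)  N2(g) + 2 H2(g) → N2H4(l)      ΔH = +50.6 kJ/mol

(a): not needed.
(b) × 2: (2)·(+82.1) = +164.2 kJ/mol
(c) reversed and × 2: (-2)·(+50.6) = -101.2 kJ/mol
ΔH = (+164.2) + (-101.2) = 63.0 kJ/mol

ΔH = 63.0 kJ/mol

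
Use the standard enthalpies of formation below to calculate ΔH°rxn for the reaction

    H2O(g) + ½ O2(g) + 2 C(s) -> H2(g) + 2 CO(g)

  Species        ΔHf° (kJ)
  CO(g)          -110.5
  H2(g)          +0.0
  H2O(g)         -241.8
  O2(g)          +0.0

ΔH°rxn = 20.8 kJ

Products: 1·(+0.0) + 2·(-110.5) = -221.0
Reactants: 1·(-241.8) + 1/2·(+0.0) + 2·(+0.0) = -241.8
ΔH°rxn = (-221.0) − (-241.8) = 20.8 kJ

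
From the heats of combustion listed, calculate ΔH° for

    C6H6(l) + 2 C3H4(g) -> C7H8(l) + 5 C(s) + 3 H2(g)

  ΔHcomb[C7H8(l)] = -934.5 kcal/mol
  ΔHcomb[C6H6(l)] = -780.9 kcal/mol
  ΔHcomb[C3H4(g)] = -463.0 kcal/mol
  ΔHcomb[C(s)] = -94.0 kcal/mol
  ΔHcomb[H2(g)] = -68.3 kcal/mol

ΔH° = -97.5 kcal/mol

With combustion enthalpies, reactants minus products:
= [1·(-780.9) + 2·(-463.0)] − [1·(-934.5) + 5·(-94.0) + 3·(-68.3)]
= -97.5 kcal/mol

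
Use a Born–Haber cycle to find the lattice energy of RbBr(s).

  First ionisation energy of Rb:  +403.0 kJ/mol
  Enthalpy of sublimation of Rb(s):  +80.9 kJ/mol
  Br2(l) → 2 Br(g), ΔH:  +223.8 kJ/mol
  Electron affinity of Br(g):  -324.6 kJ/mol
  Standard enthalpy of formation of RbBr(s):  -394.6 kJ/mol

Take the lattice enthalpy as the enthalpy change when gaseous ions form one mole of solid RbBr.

U = -665.8 kJ/mol

ΔHf° = 1·ΔHsub + 1·(ΣIE) + 1/2·D(Br2) + 1·EA + U
-394.6 = 1·(+80.9) + 1·(+403.0) + 1/2·(+223.8) + 1·(-324.6) + U
U = -394.6 − (+271.2) = -665.8 kJ/mol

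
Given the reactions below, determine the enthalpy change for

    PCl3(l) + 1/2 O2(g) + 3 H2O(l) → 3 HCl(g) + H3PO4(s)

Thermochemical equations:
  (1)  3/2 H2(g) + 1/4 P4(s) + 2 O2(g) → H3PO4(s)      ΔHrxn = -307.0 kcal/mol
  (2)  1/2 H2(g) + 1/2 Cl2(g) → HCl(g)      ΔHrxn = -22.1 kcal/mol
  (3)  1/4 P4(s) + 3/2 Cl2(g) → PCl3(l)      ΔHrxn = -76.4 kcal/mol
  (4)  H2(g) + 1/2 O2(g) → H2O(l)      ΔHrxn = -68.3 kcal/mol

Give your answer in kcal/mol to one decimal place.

(1) as written (H3PO4(s) already on the product side): -307.0 kcal/mol
(2) × 3 (scale by 3 for the 3 HCl(g)): (3)·(-22.1) = -66.3 kcal/mol
(3) reversed (reverse to put PCl3(l) on the reactant side): +76.4 kcal/mol
(4) reversed and × 3 (H2O(l) must end up as a reactant; ×3 to match 3 H2O(l) in the target): (-3)·(-68.3) = +204.9 kcal/mol
Summing the manipulated equations, ΔHrxn = (-307.0) + (-66.3) + (+76.4) + (+204.9) = -92.0 kcal/mol

ΔHrxn = -92.0 kcal/mol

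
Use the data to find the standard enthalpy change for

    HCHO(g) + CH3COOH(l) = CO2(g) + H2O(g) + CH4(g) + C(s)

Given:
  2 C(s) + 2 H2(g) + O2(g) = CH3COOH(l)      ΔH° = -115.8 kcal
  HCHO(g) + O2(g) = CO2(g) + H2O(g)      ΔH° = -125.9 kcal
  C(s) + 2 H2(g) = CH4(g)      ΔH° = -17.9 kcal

equation 1 reversed (reverse to put CH3COOH(l) on the reactant side): +115.8 kcal
equation 2 as written (HCHO(g) already on the reactant side): -125.9 kcal
equation 3 as written (CH4(g) already on the product side): -17.9 kcal
Since enthalpy is a state function, ΔH° = (+115.8) + (-125.9) + (-17.9) = -28.0 kcal

ΔH° = -28.0 kcal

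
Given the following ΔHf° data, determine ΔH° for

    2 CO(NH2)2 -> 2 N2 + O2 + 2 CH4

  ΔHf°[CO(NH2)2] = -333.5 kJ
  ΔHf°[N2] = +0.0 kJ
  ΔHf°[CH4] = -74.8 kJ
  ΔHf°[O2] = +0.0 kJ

ΔH°rxn = Σ nΔHf°(products) − Σ nΔHf°(reactants).
Products: 2·(+0.0) + 1·(+0.0) + 2·(-74.8) = -149.6
Reactants: 2·(-333.5) = -667.0
ΔH° = (-149.6) − (-667.0) = 517.4 kJ

ΔH° = 517.4 kJ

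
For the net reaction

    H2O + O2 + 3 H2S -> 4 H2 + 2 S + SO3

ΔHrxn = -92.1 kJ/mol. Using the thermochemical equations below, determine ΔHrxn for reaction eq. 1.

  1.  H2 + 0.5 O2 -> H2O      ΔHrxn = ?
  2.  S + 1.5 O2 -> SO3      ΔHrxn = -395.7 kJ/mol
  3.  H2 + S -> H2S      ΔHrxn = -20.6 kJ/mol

eq. 1 reversed (H2O must end up as a reactant): contributes −x
eq. 2 as written (SO3 already on the product side): -395.7 kJ/mol
eq. 3 reversed and × 3 (reverse to put H2S on the reactant side; scale by 3 for the 3 H2S): (-3)·(-20.6) = +61.8 kJ/mol
-92.1 = (-395.7) + (+61.8) − x
x = (-92.1 − (-333.9)) / (-1) = -241.8 kJ/mol

ΔHrxn = -241.8 kJ/mol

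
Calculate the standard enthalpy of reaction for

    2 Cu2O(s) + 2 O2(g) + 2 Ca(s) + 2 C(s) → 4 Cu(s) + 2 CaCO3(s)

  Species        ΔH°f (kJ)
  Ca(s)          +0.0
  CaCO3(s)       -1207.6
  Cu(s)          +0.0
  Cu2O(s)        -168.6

ΔH° = -2078.0 kJ

ΔH°rxn = Σ nΔHf°(products) − Σ nΔHf°(reactants).
Products: 4·(+0.0) + 2·(-1207.6) = -2415.2
Reactants: 2·(-168.6) + 2·(+0.0) + 2·(+0.0) + 2·(+0.0) = -337.2
ΔH° = (-2415.2) − (-337.2) = -2078.0 kJ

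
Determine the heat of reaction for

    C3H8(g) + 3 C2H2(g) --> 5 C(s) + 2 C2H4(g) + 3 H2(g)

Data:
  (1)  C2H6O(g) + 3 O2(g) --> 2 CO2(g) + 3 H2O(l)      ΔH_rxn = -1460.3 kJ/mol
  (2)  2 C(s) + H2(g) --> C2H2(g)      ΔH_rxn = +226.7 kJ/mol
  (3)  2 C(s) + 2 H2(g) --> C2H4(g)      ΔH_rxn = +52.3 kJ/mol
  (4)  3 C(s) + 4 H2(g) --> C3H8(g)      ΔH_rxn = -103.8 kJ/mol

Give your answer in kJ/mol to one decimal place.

(1): not needed.
(2) reversed and × 3: (-3)·(+226.7) = -680.1 kJ/mol
(3) × 2: (2)·(+52.3) = +104.6 kJ/mol
(4) reversed: +103.8 kJ/mol
Summing the manipulated equations, ΔH_rxn = (-680.1) + (+104.6) + (+103.8) = -471.7 kJ/mol

ΔH_rxn = -471.7 kJ/mol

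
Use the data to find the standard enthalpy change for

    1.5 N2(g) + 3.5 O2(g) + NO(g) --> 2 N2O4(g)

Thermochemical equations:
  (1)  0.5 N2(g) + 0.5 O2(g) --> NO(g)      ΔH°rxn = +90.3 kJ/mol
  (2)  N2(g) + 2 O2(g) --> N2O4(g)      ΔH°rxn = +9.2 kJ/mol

ΔH°rxn = -71.9 kJ/mol

(1) reversed: -90.3 kJ/mol
(2) × 2: (2)·(+9.2) = +18.4 kJ/mol
ΔH°rxn = (-90.3) + (+18.4) = -71.9 kJ/mol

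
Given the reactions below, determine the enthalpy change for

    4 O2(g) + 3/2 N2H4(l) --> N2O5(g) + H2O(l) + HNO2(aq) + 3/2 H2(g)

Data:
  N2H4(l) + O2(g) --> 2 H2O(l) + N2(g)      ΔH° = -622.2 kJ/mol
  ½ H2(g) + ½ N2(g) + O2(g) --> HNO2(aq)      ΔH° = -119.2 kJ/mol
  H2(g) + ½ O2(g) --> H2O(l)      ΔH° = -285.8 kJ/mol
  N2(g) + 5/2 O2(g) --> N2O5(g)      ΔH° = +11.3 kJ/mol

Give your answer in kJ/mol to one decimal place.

equation 1 × 3/2 (×3/2 to match 3/2 N2H4(l) in the target): (3/2)·(-622.2) = -933.3 kJ/mol
equation 2 as written (HNO2(aq) already on the product side): -119.2 kJ/mol
equation 3 reversed and × 2: (-2)·(-285.8) = +571.6 kJ/mol
equation 4 as written (N2O5(g) already on the product side): +11.3 kJ/mol
ΔH° = (-933.3) + (-119.2) + (+571.6) + (+11.3) = -469.6 kJ/mol

ΔH° = -469.6 kJ/mol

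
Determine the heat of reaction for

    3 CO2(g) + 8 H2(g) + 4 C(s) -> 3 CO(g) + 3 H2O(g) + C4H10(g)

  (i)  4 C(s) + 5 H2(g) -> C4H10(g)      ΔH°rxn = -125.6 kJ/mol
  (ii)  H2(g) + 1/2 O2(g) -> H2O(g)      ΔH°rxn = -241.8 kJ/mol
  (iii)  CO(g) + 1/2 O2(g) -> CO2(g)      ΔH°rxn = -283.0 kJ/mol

(i) as written (C4H10(g) already on the product side): -125.6 kJ/mol
(ii) × 3 (scale by 3 for the 3 H2O(g)): (3)·(-241.8) = -725.4 kJ/mol
(iii) reversed and × 3 (CO(g) must end up as a product; scale by 3 for the 3 CO(g)): (-3)·(-283.0) = +849.0 kJ/mol
Combining the equations, ΔH°rxn = (1)·(-125.6) + (3)·(-241.8) + (-3)·(-283.0) = -2.0 kJ/mol

ΔH°rxn = -2.0 kJ/mol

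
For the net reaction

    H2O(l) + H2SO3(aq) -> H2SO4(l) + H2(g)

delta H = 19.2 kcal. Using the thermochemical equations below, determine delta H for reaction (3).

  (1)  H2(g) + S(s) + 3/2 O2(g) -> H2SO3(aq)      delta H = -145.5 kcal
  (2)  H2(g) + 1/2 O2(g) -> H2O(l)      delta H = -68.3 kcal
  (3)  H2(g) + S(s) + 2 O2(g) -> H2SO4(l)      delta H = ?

(1) reversed: +145.5 kcal
(2) reversed: +68.3 kcal
(3) as written: contributes x
+19.2 = (+145.5) + (+68.3) + x
x = (+19.2 − (+213.8)) / (1) = -194.6 kcal

delta H = -194.6 kcal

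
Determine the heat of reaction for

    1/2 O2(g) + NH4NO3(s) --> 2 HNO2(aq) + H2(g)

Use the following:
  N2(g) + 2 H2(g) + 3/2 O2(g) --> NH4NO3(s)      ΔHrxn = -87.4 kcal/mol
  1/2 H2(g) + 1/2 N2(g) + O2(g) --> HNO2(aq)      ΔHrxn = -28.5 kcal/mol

ΔHrxn = 30.4 kcal/mol

equation 1 reversed (reverse to put NH4NO3(s) on the reactant side): +87.4 kcal/mol
equation 2 × 2 (×2 to match 2 HNO2(aq) in the target): (2)·(-28.5) = -57.0 kcal/mol
ΔHrxn = (+87.4) + (-57.0) = 30.4 kcal/mol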